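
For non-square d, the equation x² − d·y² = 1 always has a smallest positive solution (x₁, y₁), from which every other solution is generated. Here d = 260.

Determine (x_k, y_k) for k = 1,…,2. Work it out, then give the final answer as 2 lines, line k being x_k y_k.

[16; 8,32] for √260; ℓ=2 ⇒ convergent index 1
i=0: a=16 ⇒ p=16, q=1
i=1: a=8 ⇒ p=129, q=8
fundamental: x₁=129, y₁=8  (since 16641 − 260·64 = 1)
(129+8√260)^2 = 33281 + 2064√260

129 8
33281 2064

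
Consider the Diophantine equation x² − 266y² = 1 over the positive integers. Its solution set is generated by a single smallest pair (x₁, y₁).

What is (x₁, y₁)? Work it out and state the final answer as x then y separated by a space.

685 42

[16; 3,4,3,32] for √266; ℓ=4 ⇒ convergent index 3
a_0=16:  p_0=16·1+0=16,  q_0=16·0+1=1
a_1=3:  p_1=3·16+1=49,  q_1=3·1+0=3
a_2=4:  p_2=4·49+16=212,  q_2=4·3+1=13
a_3=3:  p_3=3·212+49=685,  q_3=3·13+3=42
→ (685, 42).  Check: 685²=469225, 266·42²=469224, difference 1.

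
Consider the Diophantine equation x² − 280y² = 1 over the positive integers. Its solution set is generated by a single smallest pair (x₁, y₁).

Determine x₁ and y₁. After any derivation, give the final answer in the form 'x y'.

251 15

√280 = [16; 1,2,1,2,1,32, …], period ℓ=6 (even) → k=5
a_0=16:  p_0=16·1+0=16,  q_0=16·0+1=1
…
a_3=1:  p_3=1·50+17=67,  q_3=1·3+1=4
a_4=2:  p_4=2·67+50=184,  q_4=2·4+3=11
a_5=1:  p_5=1·184+67=251,  q_5=1·11+4=15
(x₁, y₁) = (251, 15);  251² − 280·15² = 1 ✓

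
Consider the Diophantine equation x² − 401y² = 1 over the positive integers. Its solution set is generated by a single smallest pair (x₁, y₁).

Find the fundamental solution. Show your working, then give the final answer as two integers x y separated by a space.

d=401: √d = [20; 40] (ℓ=1, odd), read p_1/q_1
step 0: (20, 1)  from 20·(1,0) + (0,1)
step 1: (801, 40)  from 40·(20,1) + (1,0)
fundamental: x₁=801, y₁=40  (since 641601 − 401·1600 = 1)

801 40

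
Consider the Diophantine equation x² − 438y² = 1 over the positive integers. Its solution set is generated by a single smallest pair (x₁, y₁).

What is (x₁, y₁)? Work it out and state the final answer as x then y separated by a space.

d=438: √d = [20; 1,12,1,40] (ℓ=4, even), read p_3/q_3
a_0=20:  p_0=20·1+0=20,  q_0=20·0+1=1
…
a_2=12:  p_2=12·21+20=272,  q_2=12·1+1=13
a_3=1:  p_3=1·272+21=293,  q_3=1·13+1=14
→ (293, 14).  Check: 293²=85849, 438·14²=85848, difference 1.

293 14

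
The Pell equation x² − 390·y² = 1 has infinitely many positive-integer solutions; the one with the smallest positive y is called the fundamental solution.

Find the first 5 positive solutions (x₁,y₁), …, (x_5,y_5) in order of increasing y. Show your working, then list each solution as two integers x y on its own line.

√390 = [19; 1,2,1,38, …], period ℓ=4 (even) → k=3
i=0: a=19 ⇒ p=19, q=1
…
i=2: a=2 ⇒ p=59, q=3
i=3: a=1 ⇒ p=79, q=4
(x₁, y₁) = (79, 4);  79² − 390·4² = 1 ✓
(79+4√390)^2 = 12481 + 632√390
(79+4√390)^3 = 1971919 + 99852√390
(79+4√390)^4 = 311550721 + 15775984√390
(79+4√390)^5 = 49223041999 + 2492505620√390

79 4
12481 632
1971919 99852
311550721 15775984
49223041999 2492505620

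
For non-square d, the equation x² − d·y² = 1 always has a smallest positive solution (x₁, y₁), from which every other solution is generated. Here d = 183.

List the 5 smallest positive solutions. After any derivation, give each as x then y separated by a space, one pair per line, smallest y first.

487 36
474337 35064
462003751 34152300
449991179137 33264305136
438290946475687 32399399050164

√183 = [13; 1,1,8,1,1,26, …], period ℓ=6 (even) → k=5
k=0  a_k=13  p_k/q_k = 13/1
…
k=2  a_k=1  p_k/q_k = 27/2
k=3  a_k=8  p_k/q_k = 230/17
k=4  a_k=1  p_k/q_k = 257/19
k=5  a_k=1  p_k/q_k = 487/36
(x₁, y₁) = (487, 36);  487² − 183·36² = 1 ✓
(x_2, y_2) = (487·487 + 183·36·36, 487·36 + 36·487) = (474337, 35064)
(x_3, y_3) = (487·474337 + 183·36·35064, 487·35064 + 36·474337) = (462003751, 34152300)
(x_4, y_4) = (487·462003751 + 183·36·34152300, 487·34152300 + 36·462003751) = (449991179137, 33264305136)
(x_5, y_5) = (487·449991179137 + 183·36·33264305136, 487·33264305136 + 36·449991179137) = (438290946475687, 32399399050164)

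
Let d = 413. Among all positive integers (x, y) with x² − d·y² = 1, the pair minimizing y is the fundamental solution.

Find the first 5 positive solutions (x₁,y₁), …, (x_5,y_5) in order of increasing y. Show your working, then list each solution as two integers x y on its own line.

[20; 3,9,1,4,1,9,3,40] for √413; ℓ=8 ⇒ convergent index 7
k=0  a_k=20  p_k/q_k = 20/1
k=1  a_k=3  p_k/q_k = 61/3
…
k=3  a_k=1  p_k/q_k = 630/31
k=4  a_k=4  p_k/q_k = 3089/152
…
k=6  a_k=9  p_k/q_k = 36560/1799
k=7  a_k=3  p_k/q_k = 113399/5580
fundamental: x₁=113399, y₁=5580  (since 12859333201 − 413·31136400 = 1)
(113399+5580√413)^2 = 25718666401 + 1265532840√413
(113399+5580√413)^3 = 5832942102300599 + 287020317040740√413
(113399+5580√413)^4 = 1322899602891852585601 + 65095633862940217680√413
(113399+5580√413)^5 = 300030984130833440606834999 + 14763559568560095172347900√413

113399 5580
25718666401 1265532840
5832942102300599 287020317040740
1322899602891852585601 65095633862940217680
300030984130833440606834999 14763559568560095172347900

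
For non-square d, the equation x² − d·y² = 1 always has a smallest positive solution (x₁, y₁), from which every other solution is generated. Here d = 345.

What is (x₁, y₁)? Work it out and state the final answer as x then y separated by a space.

6761 364

[18; 1,1,2,1,6,1,2,1,1,36] for √345; ℓ=10 ⇒ convergent index 9
k=0  a_k=18  p_k/q_k = 18/1
…
k=2  a_k=1  p_k/q_k = 37/2
k=3  a_k=2  p_k/q_k = 93/5
k=4  a_k=1  p_k/q_k = 130/7
k=5  a_k=6  p_k/q_k = 873/47
k=6  a_k=1  p_k/q_k = 1003/54
…
k=8  a_k=1  p_k/q_k = 3882/209
k=9  a_k=1  p_k/q_k = 6761/364
→ (6761, 364).  Check: 6761²=45711121, 345·364²=45711120, difference 1.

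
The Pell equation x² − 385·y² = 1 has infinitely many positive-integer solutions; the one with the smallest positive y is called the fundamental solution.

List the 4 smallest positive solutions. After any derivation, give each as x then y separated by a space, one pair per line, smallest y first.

[19; 1,1,1,1,1,…,1,1,38] for √385; ℓ=16 ⇒ convergent index 15
k=0  a_k=19  p_k/q_k = 19/1
k=1  a_k=1  p_k/q_k = 20/1
…
k=4  a_k=1  p_k/q_k = 98/5
…
k=8  a_k=2  p_k/q_k = 2021/103
…
k=11  a_k=1  p_k/q_k = 13009/663
…
k=13  a_k=1  p_k/q_k = 36280/1849
k=14  a_k=1  p_k/q_k = 59551/3035
k=15  a_k=1  p_k/q_k = 95831/4884
(x₁, y₁) = (95831, 4884);  95831² − 385·4884² = 1 ✓
k=2:  x_2 = 95831·95831+385·4884·4884 = 18367161121,  y_2 = 95831·4884+4884·95831 = 936077208
k=3:  x_3 = 95831·18367161121+385·4884·936077208 = 3520286834677271,  y_3 = 95831·936077208+4884·18367161121 = 179410429834812
k=4:  x_4 = 95831·3520286834677271+385·4884·179410429834812 = 674705215289547953281,  y_4 = 95831·179410429834812+4884·3520286834677271 = 34386161802063660336

95831 4884
18367161121 936077208
3520286834677271 179410429834812
674705215289547953281 34386161802063660336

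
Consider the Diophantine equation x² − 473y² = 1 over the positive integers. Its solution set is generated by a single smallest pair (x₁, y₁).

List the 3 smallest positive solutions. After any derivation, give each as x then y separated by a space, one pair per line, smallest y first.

√473 → a₀=21, period (1,2,1,42); ℓ=4 even so k=3
step 0: (21, 1)  from 21·(1,0) + (0,1)
…
step 2: (65, 3)  from 2·(22,1) + (21,1)
step 3: (87, 4)  from 1·(65,3) + (22,1)
fundamental: x₁=87, y₁=4  (since 7569 − 473·16 = 1)
(87+4√473)^2 = 15137 + 696√473
(87+4√473)^3 = 2633751 + 121100√473

87 4
15137 696
2633751 121100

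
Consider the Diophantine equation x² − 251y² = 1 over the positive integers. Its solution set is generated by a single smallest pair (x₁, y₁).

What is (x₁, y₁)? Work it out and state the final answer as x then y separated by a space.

d=251: √d = [15; 1,5,2,1,2,…,5,1,30] (ℓ=14, even), read p_13/q_13
a_0=15:  p_0=15·1+0=15,  q_0=15·0+1=1
…
a_3=2:  p_3=2·95+16=206,  q_3=2·6+1=13
a_4=1:  p_4=1·206+95=301,  q_4=1·13+6=19
…
a_8=2:  p_8=2·29563+1917=61043,  q_8=2·1866+121=3853
…
a_12=5:  p_12=5·577033+212692=3097857,  q_12=5·36422+13425=195535
a_13=1:  p_13=1·3097857+577033=3674890,  q_13=1·195535+36422=231957
fundamental: x₁=3674890, y₁=231957  (since 13504816512100 − 251·53804049849 = 1)

3674890 231957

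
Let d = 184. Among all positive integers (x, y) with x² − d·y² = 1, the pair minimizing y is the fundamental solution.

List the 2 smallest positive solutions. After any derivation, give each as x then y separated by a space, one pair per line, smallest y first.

[13; 1,1,3,2,1,2,1,2,3,1,1,26] for √184; ℓ=12 ⇒ convergent index 11
k=0  a_k=13  p_k/q_k = 13/1
…
k=2  a_k=1  p_k/q_k = 27/2
k=3  a_k=3  p_k/q_k = 95/7
k=4  a_k=2  p_k/q_k = 217/16
k=5  a_k=1  p_k/q_k = 312/23
…
k=8  a_k=2  p_k/q_k = 3147/232
k=9  a_k=3  p_k/q_k = 10594/781
k=10  a_k=1  p_k/q_k = 13741/1013
k=11  a_k=1  p_k/q_k = 24335/1794
→ (24335, 1794).  Check: 24335²=592192225, 184·1794²=592192224, difference 1.
(x_2, y_2) = (24335·24335 + 184·1794·1794, 24335·1794 + 1794·24335) = (1184384449, 87313980)

24335 1794
1184384449 87313980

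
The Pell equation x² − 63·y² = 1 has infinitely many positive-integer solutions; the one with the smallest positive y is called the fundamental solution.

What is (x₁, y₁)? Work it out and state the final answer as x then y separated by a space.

8 1

√63 = [7; 1,14, …], period ℓ=2 (even) → k=1
k=0  a_k=7  p_k/q_k = 7/1
k=1  a_k=1  p_k/q_k = 8/1
(x₁, y₁) = (8, 1);  8² − 63·1² = 1 ✓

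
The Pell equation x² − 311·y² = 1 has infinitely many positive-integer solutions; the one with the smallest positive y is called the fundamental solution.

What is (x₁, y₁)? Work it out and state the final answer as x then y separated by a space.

16883880 957397

√311 = [17; 1,1,1,2,1,…,1,1,34, …], period ℓ=16 (even) → k=15
a_0=17:  p_0=17·1+0=17,  q_0=17·0+1=1
…
a_5=1:  p_5=1·141+53=194,  q_5=1·8+3=11
a_6=6:  p_6=6·194+141=1305,  q_6=6·11+8=74
…
a_13=1:  p_13=1·4565134+1594239=6159373,  q_13=1·258865+90401=349266
a_14=1:  p_14=1·6159373+4565134=10724507,  q_14=1·349266+258865=608131
a_15=1:  p_15=1·10724507+6159373=16883880,  q_15=1·608131+349266=957397
(x₁, y₁) = (16883880, 957397);  16883880² − 311·957397² = 1 ✓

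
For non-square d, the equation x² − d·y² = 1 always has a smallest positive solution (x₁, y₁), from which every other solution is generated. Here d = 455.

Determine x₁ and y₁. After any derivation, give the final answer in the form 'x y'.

64 3

[21; 3,42] for √455; ℓ=2 ⇒ convergent index 1
i=0: a=21 ⇒ p=21, q=1
i=1: a=3 ⇒ p=64, q=3
(x₁, y₁) = (64, 3);  64² − 455·3² = 1 ✓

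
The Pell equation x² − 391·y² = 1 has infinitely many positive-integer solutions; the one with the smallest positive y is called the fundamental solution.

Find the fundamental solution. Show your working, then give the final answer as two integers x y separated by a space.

7338680 371133

[19; 1,3,2,2,1,…,3,1,38] for √391; ℓ=16 ⇒ convergent index 15
k=0  a_k=19  p_k/q_k = 19/1
…
k=5  a_k=1  p_k/q_k = 613/31
…
k=10  a_k=1  p_k/q_k = 160266/8105
…
k=12  a_k=2  p_k/q_k = 696292/35213
…
k=14  a_k=3  p_k/q_k = 5678083/287153
k=15  a_k=1  p_k/q_k = 7338680/371133
fundamental: x₁=7338680, y₁=371133  (since 53856224142400 − 391·137739703689 = 1)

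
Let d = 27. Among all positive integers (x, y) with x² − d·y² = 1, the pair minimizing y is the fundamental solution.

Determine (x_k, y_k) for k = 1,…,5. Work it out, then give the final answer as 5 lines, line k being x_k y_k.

26 5
1351 260
70226 13515
3650401 702520
189750626 36517525

d=27: √d = [5; 5,10] (ℓ=2, even), read p_1/q_1
step 0: (5, 1)  from 5·(1,0) + (0,1)
step 1: (26, 5)  from 5·(5,1) + (1,0)
fundamental: x₁=26, y₁=5  (since 676 − 27·25 = 1)
n=2: (26,5)∘(26,5) = (26·26+27·5·5, 26·5+5·26) = (1351,260)
n=3: (1351,260)∘(26,5) = (26·1351+27·5·260, 26·260+5·1351) = (70226,13515)
n=4: (70226,13515)∘(26,5) = (26·70226+27·5·13515, 26·13515+5·70226) = (3650401,702520)
n=5: (3650401,702520)∘(26,5) = (26·3650401+27·5·702520, 26·702520+5·3650401) = (189750626,36517525)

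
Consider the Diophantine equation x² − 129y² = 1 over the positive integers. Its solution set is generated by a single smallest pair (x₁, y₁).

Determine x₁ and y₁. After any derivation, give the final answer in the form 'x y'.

16855 1484

√129 → a₀=11, period (2,1,3,1,6,1,3,1,2,22); ℓ=10 even so k=9
k=0  a_k=11  p_k/q_k = 11/1
…
k=4  a_k=1  p_k/q_k = 159/14
…
k=6  a_k=1  p_k/q_k = 1238/109
k=7  a_k=3  p_k/q_k = 4793/422
k=8  a_k=1  p_k/q_k = 6031/531
k=9  a_k=2  p_k/q_k = 16855/1484
(x₁, y₁) = (16855, 1484);  16855² − 129·1484² = 1 ✓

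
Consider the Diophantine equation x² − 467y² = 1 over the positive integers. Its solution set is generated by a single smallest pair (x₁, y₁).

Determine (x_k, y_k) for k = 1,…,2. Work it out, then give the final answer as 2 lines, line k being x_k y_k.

[21; 1,1,1,1,3,…,1,1,42] for √467; ℓ=14 ⇒ convergent index 13
k=0  a_k=21  p_k/q_k = 21/1
k=1  a_k=1  p_k/q_k = 22/1
k=2  a_k=1  p_k/q_k = 43/2
…
k=4  a_k=1  p_k/q_k = 108/5
…
k=6  a_k=3  p_k/q_k = 1275/59
k=7  a_k=21  p_k/q_k = 27164/1257
…
k=9  a_k=3  p_k/q_k = 275465/12747
k=10  a_k=1  p_k/q_k = 358232/16577
k=11  a_k=1  p_k/q_k = 633697/29324
k=12  a_k=1  p_k/q_k = 991929/45901
k=13  a_k=1  p_k/q_k = 1625626/75225
fundamental: x₁=1625626, y₁=75225  (since 2642659891876 − 467·5658800625 = 1)
(1625626+75225√467)^2 = 5285319783751 + 244575431700√467

1625626 75225
5285319783751 244575431700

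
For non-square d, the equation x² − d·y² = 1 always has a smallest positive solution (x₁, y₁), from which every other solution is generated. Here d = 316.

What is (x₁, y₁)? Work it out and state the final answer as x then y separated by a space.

√316 = [17; 1,3,2,8,2,3,1,34, …], period ℓ=8 (even) → k=7
k=0  a_k=17  p_k/q_k = 17/1
k=1  a_k=1  p_k/q_k = 18/1
…
k=4  a_k=8  p_k/q_k = 1351/76
k=5  a_k=2  p_k/q_k = 2862/161
k=6  a_k=3  p_k/q_k = 9937/559
k=7  a_k=1  p_k/q_k = 12799/720
fundamental: x₁=12799, y₁=720  (since 163814401 − 316·518400 = 1)

12799 720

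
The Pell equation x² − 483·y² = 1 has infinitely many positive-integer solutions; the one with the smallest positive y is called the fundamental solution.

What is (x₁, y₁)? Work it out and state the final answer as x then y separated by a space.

22 1

d=483: √d = [21; 1,42] (ℓ=2, even), read p_1/q_1
step 0: (21, 1)  from 21·(1,0) + (0,1)
step 1: (22, 1)  from 1·(21,1) + (1,0)
fundamental: x₁=22, y₁=1  (since 484 − 483·1 = 1)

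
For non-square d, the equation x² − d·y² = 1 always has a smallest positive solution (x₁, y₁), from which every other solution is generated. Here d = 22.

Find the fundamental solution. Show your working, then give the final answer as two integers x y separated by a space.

d=22: √d = [4; 1,2,4,2,1,8] (ℓ=6, even), read p_5/q_5
k=0  a_k=4  p_k/q_k = 4/1
…
k=2  a_k=2  p_k/q_k = 14/3
k=3  a_k=4  p_k/q_k = 61/13
k=4  a_k=2  p_k/q_k = 136/29
k=5  a_k=1  p_k/q_k = 197/42
fundamental: x₁=197, y₁=42  (since 38809 − 22·1764 = 1)

197 42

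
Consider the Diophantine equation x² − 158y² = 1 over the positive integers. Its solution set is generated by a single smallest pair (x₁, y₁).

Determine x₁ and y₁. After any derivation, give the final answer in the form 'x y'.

[12; 1,1,3,12,3,1,1,24] for √158; ℓ=8 ⇒ convergent index 7
step 0: (12, 1)  from 12·(1,0) + (0,1)
step 1: (13, 1)  from 1·(12,1) + (1,0)
…
step 5: (3331, 265)  from 3·(1081,86) + (88,7)
step 6: (4412, 351)  from 1·(3331,265) + (1081,86)
step 7: (7743, 616)  from 1·(4412,351) + (3331,265)
(x₁, y₁) = (7743, 616);  7743² − 158·616² = 1 ✓

7743 616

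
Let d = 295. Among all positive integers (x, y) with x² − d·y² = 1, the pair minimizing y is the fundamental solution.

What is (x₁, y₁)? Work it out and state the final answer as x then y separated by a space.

√295 → a₀=17, period (5,1,2,3,2,6,2,3,2,1,5,34); ℓ=12 even so k=11
step 0: (17, 1)  from 17·(1,0) + (0,1)
step 1: (86, 5)  from 5·(17,1) + (1,0)
step 2: (103, 6)  from 1·(86,5) + (17,1)
step 3: (292, 17)  from 2·(103,6) + (86,5)
step 4: (979, 57)  from 3·(292,17) + (103,6)
step 5: (2250, 131)  from 2·(979,57) + (292,17)
step 6: (14479, 843)  from 6·(2250,131) + (979,57)
step 7: (31208, 1817)  from 2·(14479,843) + (2250,131)
step 8: (108103, 6294)  from 3·(31208,1817) + (14479,843)
step 9: (247414, 14405)  from 2·(108103,6294) + (31208,1817)
step 10: (355517, 20699)  from 1·(247414,14405) + (108103,6294)
step 11: (2024999, 117900)  from 5·(355517,20699) + (247414,14405)
fundamental: x₁=2024999, y₁=117900  (since 4100620950001 − 295·13900410000 = 1)

2024999 117900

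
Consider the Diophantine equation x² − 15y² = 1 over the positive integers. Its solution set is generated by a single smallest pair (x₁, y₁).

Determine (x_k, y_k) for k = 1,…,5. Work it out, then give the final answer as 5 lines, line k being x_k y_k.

√15 = [3; 1,6, …], period ℓ=2 (even) → k=1
step 0: (3, 1)  from 3·(1,0) + (0,1)
step 1: (4, 1)  from 1·(3,1) + (1,0)
(x₁, y₁) = (4, 1);  4² − 15·1² = 1 ✓
k=2:  x_2 = 4·4+15·1·1 = 31,  y_2 = 4·1+1·4 = 8
k=3:  x_3 = 4·31+15·1·8 = 244,  y_3 = 4·8+1·31 = 63
k=4:  x_4 = 4·244+15·1·63 = 1921,  y_4 = 4·63+1·244 = 496
k=5:  x_5 = 4·1921+15·1·496 = 15124,  y_5 = 4·496+1·1921 = 3905

4 1
31 8
244 63
1921 496
15124 3905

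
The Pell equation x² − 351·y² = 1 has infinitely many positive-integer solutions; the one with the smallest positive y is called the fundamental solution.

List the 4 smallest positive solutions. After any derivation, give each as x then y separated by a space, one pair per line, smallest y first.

62425 3332
7793761249 416000200
973051091875225 51937624966668
121485428812828080001 6484412476672499600

[18; 1,2,1,3,2,2,2,3,1,2,1,36] for √351; ℓ=12 ⇒ convergent index 11
i=0: a=18 ⇒ p=18, q=1
i=1: a=1 ⇒ p=19, q=1
i=2: a=2 ⇒ p=56, q=3
i=3: a=1 ⇒ p=75, q=4
i=4: a=3 ⇒ p=281, q=15
…
i=7: a=2 ⇒ p=3747, q=200
…
i=10: a=2 ⇒ p=45882, q=2449
i=11: a=1 ⇒ p=62425, q=3332
(x₁, y₁) = (62425, 3332);  62425² − 351·3332² = 1 ✓
k=2:  x_2 = 62425·62425+351·3332·3332 = 7793761249,  y_2 = 62425·3332+3332·62425 = 416000200
k=3:  x_3 = 62425·7793761249+351·3332·416000200 = 973051091875225,  y_3 = 62425·416000200+3332·7793761249 = 51937624966668
k=4:  x_4 = 62425·973051091875225+351·3332·51937624966668 = 121485428812828080001,  y_4 = 62425·51937624966668+3332·973051091875225 = 6484412476672499600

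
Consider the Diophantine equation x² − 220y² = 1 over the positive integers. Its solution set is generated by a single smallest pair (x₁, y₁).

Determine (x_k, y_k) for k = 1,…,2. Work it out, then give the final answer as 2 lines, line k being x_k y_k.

89 6
15841 1068

√220 = [14; 1,4,1,28, …], period ℓ=4 (even) → k=3
step 0: (14, 1)  from 14·(1,0) + (0,1)
step 1: (15, 1)  from 1·(14,1) + (1,0)
step 2: (74, 5)  from 4·(15,1) + (14,1)
step 3: (89, 6)  from 1·(74,5) + (15,1)
→ (89, 6).  Check: 89²=7921, 220·6²=7920, difference 1.
n=2: (89,6)∘(89,6) = (89·89+220·6·6, 89·6+6·89) = (15841,1068)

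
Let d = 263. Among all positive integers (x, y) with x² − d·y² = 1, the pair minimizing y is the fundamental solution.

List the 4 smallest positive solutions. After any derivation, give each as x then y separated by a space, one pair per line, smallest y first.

√263 = [16; 4,1,1,1,1,15,1,1,1,1,4,32, …], period ℓ=12 (even) → k=11
step 0: (16, 1)  from 16·(1,0) + (0,1)
…
step 3: (146, 9)  from 1·(81,5) + (65,4)
…
step 7: (6195, 382)  from 1·(5822,359) + (373,23)
step 8: (12017, 741)  from 1·(6195,382) + (5822,359)
…
step 10: (30229, 1864)  from 1·(18212,1123) + (12017,741)
step 11: (139128, 8579)  from 4·(30229,1864) + (18212,1123)
→ (139128, 8579).  Check: 139128²=19356600384, 263·8579²=19356600383, difference 1.
n=2: (139128,8579)∘(139128,8579) = (139128·139128+263·8579·8579, 139128·8579+8579·139128) = (38713200767,2387158224)
n=3: (38713200767,2387158224)∘(139128,8579) = (139128·38713200767+263·8579·2387158224, 139128·2387158224+8579·38713200767) = (10772180392483224,664241098768765)
n=4: (10772180392483224,664241098768765)∘(139128,8579) = (139128·10772180392483224+263·8579·664241098768765, 139128·664241098768765+8579·10772180392483224) = (2997423827252098776577,184829071176614315616)

139128 8579
38713200767 2387158224
10772180392483224 664241098768765
2997423827252098776577 184829071176614315616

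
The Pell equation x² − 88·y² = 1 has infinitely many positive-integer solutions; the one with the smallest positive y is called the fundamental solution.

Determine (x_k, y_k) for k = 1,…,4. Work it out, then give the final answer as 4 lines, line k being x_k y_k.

197 21
77617 8274
30580901 3259935
12048797377 1284406116

√88 = [9; 2,1,1,1,2,18, …], period ℓ=6 (even) → k=5
a_0=9:  p_0=9·1+0=9,  q_0=9·0+1=1
a_1=2:  p_1=2·9+1=19,  q_1=2·1+0=2
a_2=1:  p_2=1·19+9=28,  q_2=1·2+1=3
…
a_4=1:  p_4=1·47+28=75,  q_4=1·5+3=8
a_5=2:  p_5=2·75+47=197,  q_5=2·8+5=21
fundamental: x₁=197, y₁=21  (since 38809 − 88·441 = 1)
k=2:  x_2 = 197·197+88·21·21 = 77617,  y_2 = 197·21+21·197 = 8274
k=3:  x_3 = 197·77617+88·21·8274 = 30580901,  y_3 = 197·8274+21·77617 = 3259935
k=4:  x_4 = 197·30580901+88·21·3259935 = 12048797377,  y_4 = 197·3259935+21·30580901 = 1284406116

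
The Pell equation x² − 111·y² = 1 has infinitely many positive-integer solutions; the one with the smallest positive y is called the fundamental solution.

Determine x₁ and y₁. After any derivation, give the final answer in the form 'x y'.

d=111: √d = [10; 1,1,6,1,1,20] (ℓ=6, even), read p_5/q_5
a_0=10:  p_0=10·1+0=10,  q_0=10·0+1=1
…
a_2=1:  p_2=1·11+10=21,  q_2=1·1+1=2
…
a_4=1:  p_4=1·137+21=158,  q_4=1·13+2=15
a_5=1:  p_5=1·158+137=295,  q_5=1·15+13=28
fundamental: x₁=295, y₁=28  (since 87025 − 111·784 = 1)

295 28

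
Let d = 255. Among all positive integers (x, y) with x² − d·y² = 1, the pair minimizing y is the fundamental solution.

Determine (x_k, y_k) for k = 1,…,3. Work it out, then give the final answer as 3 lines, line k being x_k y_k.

16 1
511 32
16336 1023

[15; 1,30] for √255; ℓ=2 ⇒ convergent index 1
i=0: a=15 ⇒ p=15, q=1
i=1: a=1 ⇒ p=16, q=1
→ (16, 1).  Check: 16²=256, 255·1²=255, difference 1.
n=2: (16,1)∘(16,1) = (16·16+255·1·1, 16·1+1·16) = (511,32)
n=3: (511,32)∘(16,1) = (16·511+255·1·32, 16·32+1·511) = (16336,1023)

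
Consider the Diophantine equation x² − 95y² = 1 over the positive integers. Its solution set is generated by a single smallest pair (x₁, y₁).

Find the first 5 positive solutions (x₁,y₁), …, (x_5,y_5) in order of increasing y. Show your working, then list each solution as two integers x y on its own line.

39 4
3041 312
237159 24332
18495361 1897584
1442400999 147987220

[9; 1,2,1,18] for √95; ℓ=4 ⇒ convergent index 3
step 0: (9, 1)  from 9·(1,0) + (0,1)
step 1: (10, 1)  from 1·(9,1) + (1,0)
step 2: (29, 3)  from 2·(10,1) + (9,1)
step 3: (39, 4)  from 1·(29,3) + (10,1)
→ (39, 4).  Check: 39²=1521, 95·4²=1520, difference 1.
k=2:  x_2 = 39·39+95·4·4 = 3041,  y_2 = 39·4+4·39 = 312
k=3:  x_3 = 39·3041+95·4·312 = 237159,  y_3 = 39·312+4·3041 = 24332
k=4:  x_4 = 39·237159+95·4·24332 = 18495361,  y_4 = 39·24332+4·237159 = 1897584
k=5:  x_5 = 39·18495361+95·4·1897584 = 1442400999,  y_5 = 39·1897584+4·18495361 = 147987220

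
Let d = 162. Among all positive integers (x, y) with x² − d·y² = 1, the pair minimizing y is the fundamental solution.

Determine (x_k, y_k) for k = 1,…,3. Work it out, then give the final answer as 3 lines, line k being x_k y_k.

[12; 1,2,1,2,12,2,1,2,1,24] for √162; ℓ=10 ⇒ convergent index 9
step 0: (12, 1)  from 12·(1,0) + (0,1)
step 1: (13, 1)  from 1·(12,1) + (1,0)
step 2: (38, 3)  from 2·(13,1) + (12,1)
step 3: (51, 4)  from 1·(38,3) + (13,1)
step 4: (140, 11)  from 2·(51,4) + (38,3)
step 5: (1731, 136)  from 12·(140,11) + (51,4)
step 6: (3602, 283)  from 2·(1731,136) + (140,11)
…
step 8: (14268, 1121)  from 2·(5333,419) + (3602,283)
step 9: (19601, 1540)  from 1·(14268,1121) + (5333,419)
(x₁, y₁) = (19601, 1540);  19601² − 162·1540² = 1 ✓
(x_2, y_2) = (19601·19601 + 162·1540·1540, 19601·1540 + 1540·19601) = (768398401, 60371080)
(x_3, y_3) = (19601·768398401 + 162·1540·60371080, 19601·60371080 + 1540·768398401) = (30122754096401, 2366667076620)

19601 1540
768398401 60371080
30122754096401 2366667076620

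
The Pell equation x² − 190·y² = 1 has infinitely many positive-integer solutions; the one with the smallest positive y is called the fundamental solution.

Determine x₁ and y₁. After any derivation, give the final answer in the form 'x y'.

52021 3774

[13; 1,3,1,1,1,…,3,1,26] for √190; ℓ=14 ⇒ convergent index 13
i=0: a=13 ⇒ p=13, q=1
…
i=3: a=1 ⇒ p=69, q=5
i=4: a=1 ⇒ p=124, q=9
…
i=12: a=3 ⇒ p=40787, q=2959
i=13: a=1 ⇒ p=52021, q=3774
→ (52021, 3774).  Check: 52021²=2706184441, 190·3774²=2706184440, difference 1.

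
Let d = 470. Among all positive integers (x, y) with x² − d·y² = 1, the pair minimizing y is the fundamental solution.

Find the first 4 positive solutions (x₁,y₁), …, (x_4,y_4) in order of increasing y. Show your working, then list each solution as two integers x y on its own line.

[21; 1,2,8,2,1,42] for √470; ℓ=6 ⇒ convergent index 5
k=0  a_k=21  p_k/q_k = 21/1
…
k=2  a_k=2  p_k/q_k = 65/3
…
k=4  a_k=2  p_k/q_k = 1149/53
k=5  a_k=1  p_k/q_k = 1691/78
fundamental: x₁=1691, y₁=78  (since 2859481 − 470·6084 = 1)
k=2:  x_2 = 1691·1691+470·78·78 = 5718961,  y_2 = 1691·78+78·1691 = 263796
k=3:  x_3 = 1691·5718961+470·78·263796 = 19341524411,  y_3 = 1691·263796+78·5718961 = 892157994
k=4:  x_4 = 1691·19341524411+470·78·892157994 = 65413029839041,  y_4 = 1691·892157994+78·19341524411 = 3017278071912

1691 78
5718961 263796
19341524411 892157994
65413029839041 3017278071912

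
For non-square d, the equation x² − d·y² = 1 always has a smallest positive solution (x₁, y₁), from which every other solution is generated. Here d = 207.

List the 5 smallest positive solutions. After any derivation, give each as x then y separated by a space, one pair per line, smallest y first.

1151 80
2649601 184160
6099380351 423936240
14040770918401 975901040320
32321848554778751 2246523770880400

[14; 2,1,1,2,1,1,2,28] for √207; ℓ=8 ⇒ convergent index 7
step 0: (14, 1)  from 14·(1,0) + (0,1)
step 1: (29, 2)  from 2·(14,1) + (1,0)
step 2: (43, 3)  from 1·(29,2) + (14,1)
…
step 4: (187, 13)  from 2·(72,5) + (43,3)
step 5: (259, 18)  from 1·(187,13) + (72,5)
step 6: (446, 31)  from 1·(259,18) + (187,13)
step 7: (1151, 80)  from 2·(446,31) + (259,18)
(x₁, y₁) = (1151, 80);  1151² − 207·80² = 1 ✓
k=2:  x_2 = 1151·1151+207·80·80 = 2649601,  y_2 = 1151·80+80·1151 = 184160
k=3:  x_3 = 1151·2649601+207·80·184160 = 6099380351,  y_3 = 1151·184160+80·2649601 = 423936240
k=4:  x_4 = 1151·6099380351+207·80·423936240 = 14040770918401,  y_4 = 1151·423936240+80·6099380351 = 975901040320
k=5:  x_5 = 1151·14040770918401+207·80·975901040320 = 32321848554778751,  y_5 = 1151·975901040320+80·14040770918401 = 2246523770880400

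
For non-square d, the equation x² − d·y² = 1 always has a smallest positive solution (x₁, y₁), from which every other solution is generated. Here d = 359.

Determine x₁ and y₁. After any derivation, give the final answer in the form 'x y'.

360 19

√359 → a₀=18, period (1,17,1,36); ℓ=4 even so k=3
a_0=18:  p_0=18·1+0=18,  q_0=18·0+1=1
…
a_2=17:  p_2=17·19+18=341,  q_2=17·1+1=18
a_3=1:  p_3=1·341+19=360,  q_3=1·18+1=19
fundamental: x₁=360, y₁=19  (since 129600 − 359·361 = 1)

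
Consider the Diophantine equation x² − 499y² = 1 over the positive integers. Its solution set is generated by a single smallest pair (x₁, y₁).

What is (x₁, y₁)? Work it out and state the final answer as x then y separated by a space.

4490 201

√499 → a₀=22, period (2,1,21,1,2,44); ℓ=6 even so k=5
step 0: (22, 1)  from 22·(1,0) + (0,1)
step 1: (45, 2)  from 2·(22,1) + (1,0)
step 2: (67, 3)  from 1·(45,2) + (22,1)
…
step 4: (1519, 68)  from 1·(1452,65) + (67,3)
step 5: (4490, 201)  from 2·(1519,68) + (1452,65)
fundamental: x₁=4490, y₁=201  (since 20160100 − 499·40401 = 1)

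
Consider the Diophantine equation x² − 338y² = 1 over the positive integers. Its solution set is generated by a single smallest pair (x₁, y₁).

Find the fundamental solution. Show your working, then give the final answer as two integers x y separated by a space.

d=338: √d = [18; 2,1,1,2,36] (ℓ=5, odd), read p_9/q_9
k=0  a_k=18  p_k/q_k = 18/1
…
k=2  a_k=1  p_k/q_k = 55/3
…
k=4  a_k=2  p_k/q_k = 239/13
…
k=8  a_k=1  p_k/q_k = 43958/2391
k=9  a_k=2  p_k/q_k = 114243/6214
→ (114243, 6214).  Check: 114243²=13051463049, 338·6214²=13051463048, difference 1.

114243 6214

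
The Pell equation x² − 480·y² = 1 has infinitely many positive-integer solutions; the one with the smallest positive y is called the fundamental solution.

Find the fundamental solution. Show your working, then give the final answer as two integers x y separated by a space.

√480 → a₀=21, period (1,9,1,42); ℓ=4 even so k=3
step 0: (21, 1)  from 21·(1,0) + (0,1)
…
step 2: (219, 10)  from 9·(22,1) + (21,1)
step 3: (241, 11)  from 1·(219,10) + (22,1)
fundamental: x₁=241, y₁=11  (since 58081 − 480·121 = 1)

241 11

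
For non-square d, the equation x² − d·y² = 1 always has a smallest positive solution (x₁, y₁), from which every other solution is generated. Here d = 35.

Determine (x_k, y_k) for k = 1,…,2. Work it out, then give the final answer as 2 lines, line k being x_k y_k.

6 1
71 12

[5; 1,10] for √35; ℓ=2 ⇒ convergent index 1
i=0: a=5 ⇒ p=5, q=1
i=1: a=1 ⇒ p=6, q=1
→ (6, 1).  Check: 6²=36, 35·1²=35, difference 1.
(x_2, y_2) = (6·6 + 35·1·1, 6·1 + 1·6) = (71, 12)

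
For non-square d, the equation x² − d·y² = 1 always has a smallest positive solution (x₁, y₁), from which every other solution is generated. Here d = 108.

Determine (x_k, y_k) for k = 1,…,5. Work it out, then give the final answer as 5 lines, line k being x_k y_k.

√108 → a₀=10, period (2,1,1,4,1,1,2,20); ℓ=8 even so k=7
k=0  a_k=10  p_k/q_k = 10/1
k=1  a_k=2  p_k/q_k = 21/2
k=2  a_k=1  p_k/q_k = 31/3
…
k=4  a_k=4  p_k/q_k = 239/23
k=5  a_k=1  p_k/q_k = 291/28
k=6  a_k=1  p_k/q_k = 530/51
k=7  a_k=2  p_k/q_k = 1351/130
(x₁, y₁) = (1351, 130);  1351² − 108·130² = 1 ✓
(1351+130√108)^2 = 3650401 + 351260√108
(1351+130√108)^3 = 9863382151 + 949104390√108
(1351+130√108)^4 = 26650854921601 + 2564479710520√108
(1351+130√108)^5 = 72010600134783751 + 6929223228720650√108

1351 130
3650401 351260
9863382151 949104390
26650854921601 2564479710520
72010600134783751 6929223228720650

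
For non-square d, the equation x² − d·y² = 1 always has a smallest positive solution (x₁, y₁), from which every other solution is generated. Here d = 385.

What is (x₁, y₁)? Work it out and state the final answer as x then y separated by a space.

[19; 1,1,1,1,1,…,1,1,38] for √385; ℓ=16 ⇒ convergent index 15
step 0: (19, 1)  from 19·(1,0) + (0,1)
step 1: (20, 1)  from 1·(19,1) + (1,0)
step 2: (39, 2)  from 1·(20,1) + (19,1)
step 3: (59, 3)  from 1·(39,2) + (20,1)
…
step 6: (569, 29)  from 3·(157,8) + (98,5)
…
step 10: (10262, 523)  from 3·(2747,140) + (2021,103)
step 11: (13009, 663)  from 1·(10262,523) + (2747,140)
…
step 14: (59551, 3035)  from 1·(36280,1849) + (23271,1186)
step 15: (95831, 4884)  from 1·(59551,3035) + (36280,1849)
(x₁, y₁) = (95831, 4884);  95831² − 385·4884² = 1 ✓

95831 4884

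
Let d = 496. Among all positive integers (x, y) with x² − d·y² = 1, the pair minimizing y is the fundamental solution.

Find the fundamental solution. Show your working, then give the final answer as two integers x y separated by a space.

4620799 207480

√496 → a₀=22, period (3,1,2,4,1,…,1,3,44); ℓ=16 even so k=15
i=0: a=22 ⇒ p=22, q=1
…
i=2: a=1 ⇒ p=89, q=4
i=3: a=2 ⇒ p=245, q=11
…
i=6: a=1 ⇒ p=2383, q=107
i=7: a=2 ⇒ p=6080, q=273
i=8: a=2 ⇒ p=14543, q=653
i=9: a=2 ⇒ p=35166, q=1579
…
i=11: a=1 ⇒ p=84875, q=3811
…
i=14: a=1 ⇒ p=1252502, q=56239
i=15: a=3 ⇒ p=4620799, q=207480
fundamental: x₁=4620799, y₁=207480  (since 21351783398401 − 496·43047950400 = 1)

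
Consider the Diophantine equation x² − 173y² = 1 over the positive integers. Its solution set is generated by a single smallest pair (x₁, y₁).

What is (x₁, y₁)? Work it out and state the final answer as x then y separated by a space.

√173 → a₀=13, period (6,1,1,6,26); ℓ=5 odd so k=9
a_0=13:  p_0=13·1+0=13,  q_0=13·0+1=1
a_1=6:  p_1=6·13+1=79,  q_1=6·1+0=6
a_2=1:  p_2=1·79+13=92,  q_2=1·6+1=7
…
a_4=6:  p_4=6·171+92=1118,  q_4=6·13+7=85
a_5=26:  p_5=26·1118+171=29239,  q_5=26·85+13=2223
a_6=6:  p_6=6·29239+1118=176552,  q_6=6·2223+85=13423
a_7=1:  p_7=1·176552+29239=205791,  q_7=1·13423+2223=15646
a_8=1:  p_8=1·205791+176552=382343,  q_8=1·15646+13423=29069
a_9=6:  p_9=6·382343+205791=2499849,  q_9=6·29069+15646=190060
fundamental: x₁=2499849, y₁=190060  (since 6249245022801 − 173·36122803600 = 1)

2499849 190060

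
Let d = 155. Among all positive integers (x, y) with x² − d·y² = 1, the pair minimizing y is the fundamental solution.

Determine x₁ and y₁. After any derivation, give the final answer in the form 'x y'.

[12; 2,4,2,24] for √155; ℓ=4 ⇒ convergent index 3
a_0=12:  p_0=12·1+0=12,  q_0=12·0+1=1
…
a_2=4:  p_2=4·25+12=112,  q_2=4·2+1=9
a_3=2:  p_3=2·112+25=249,  q_3=2·9+2=20
→ (249, 20).  Check: 249²=62001, 155·20²=62000, difference 1.

249 20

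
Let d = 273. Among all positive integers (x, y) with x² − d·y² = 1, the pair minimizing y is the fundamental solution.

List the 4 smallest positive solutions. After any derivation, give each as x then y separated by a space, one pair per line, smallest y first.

√273 = [16; 1,1,10,1,1,32, …], period ℓ=6 (even) → k=5
i=0: a=16 ⇒ p=16, q=1
…
i=2: a=1 ⇒ p=33, q=2
i=3: a=10 ⇒ p=347, q=21
i=4: a=1 ⇒ p=380, q=23
i=5: a=1 ⇒ p=727, q=44
fundamental: x₁=727, y₁=44  (since 528529 − 273·1936 = 1)
k=2:  x_2 = 727·727+273·44·44 = 1057057,  y_2 = 727·44+44·727 = 63976
k=3:  x_3 = 727·1057057+273·44·63976 = 1536960151,  y_3 = 727·63976+44·1057057 = 93021060
k=4:  x_4 = 727·1536960151+273·44·93021060 = 2234739002497,  y_4 = 727·93021060+44·1536960151 = 135252557264

727 44
1057057 63976
1536960151 93021060
2234739002497 135252557264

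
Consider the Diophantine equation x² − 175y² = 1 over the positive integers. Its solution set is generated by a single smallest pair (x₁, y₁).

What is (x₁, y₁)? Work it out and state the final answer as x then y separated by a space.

√175 → a₀=13, period (4,2,1,2,4,26); ℓ=6 even so k=5
k=0  a_k=13  p_k/q_k = 13/1
k=1  a_k=4  p_k/q_k = 53/4
k=2  a_k=2  p_k/q_k = 119/9
k=3  a_k=1  p_k/q_k = 172/13
k=4  a_k=2  p_k/q_k = 463/35
k=5  a_k=4  p_k/q_k = 2024/153
(x₁, y₁) = (2024, 153);  2024² − 175·153² = 1 ✓

2024 153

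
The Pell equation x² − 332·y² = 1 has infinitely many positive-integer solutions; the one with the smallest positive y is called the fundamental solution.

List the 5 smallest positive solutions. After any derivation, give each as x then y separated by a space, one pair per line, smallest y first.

13447 738
361643617 19847772
9726043422151 533785979430
261572211433685377 14355640110942648
7034723044571491106887 386080584609905595882

√332 = [18; 4,1,1,8,1,1,4,36, …], period ℓ=8 (even) → k=7
i=0: a=18 ⇒ p=18, q=1
…
i=2: a=1 ⇒ p=91, q=5
…
i=6: a=1 ⇒ p=2970, q=163
i=7: a=4 ⇒ p=13447, q=738
fundamental: x₁=13447, y₁=738  (since 180821809 − 332·544644 = 1)
(x_2, y_2) = (13447·13447 + 332·738·738, 13447·738 + 738·13447) = (361643617, 19847772)
(x_3, y_3) = (13447·361643617 + 332·738·19847772, 13447·19847772 + 738·361643617) = (9726043422151, 533785979430)
(x_4, y_4) = (13447·9726043422151 + 332·738·533785979430, 13447·533785979430 + 738·9726043422151) = (261572211433685377, 14355640110942648)
(x_5, y_5) = (13447·261572211433685377 + 332·738·14355640110942648, 13447·14355640110942648 + 738·261572211433685377) = (7034723044571491106887, 386080584609905595882)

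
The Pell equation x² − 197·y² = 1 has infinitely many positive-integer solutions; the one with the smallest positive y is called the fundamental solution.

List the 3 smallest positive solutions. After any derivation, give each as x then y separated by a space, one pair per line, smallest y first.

[14; 28] for √197; ℓ=1 ⇒ convergent index 1
i=0: a=14 ⇒ p=14, q=1
i=1: a=28 ⇒ p=393, q=28
(x₁, y₁) = (393, 28);  393² − 197·28² = 1 ✓
k=2:  x_2 = 393·393+197·28·28 = 308897,  y_2 = 393·28+28·393 = 22008
k=3:  x_3 = 393·308897+197·28·22008 = 242792649,  y_3 = 393·22008+28·308897 = 17298260

393 28
308897 22008
242792649 17298260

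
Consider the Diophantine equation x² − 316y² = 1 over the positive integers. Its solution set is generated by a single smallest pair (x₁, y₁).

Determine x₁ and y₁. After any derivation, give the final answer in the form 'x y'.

12799 720

[17; 1,3,2,8,2,3,1,34] for √316; ℓ=8 ⇒ convergent index 7
i=0: a=17 ⇒ p=17, q=1
…
i=2: a=3 ⇒ p=71, q=4
i=3: a=2 ⇒ p=160, q=9
i=4: a=8 ⇒ p=1351, q=76
i=5: a=2 ⇒ p=2862, q=161
i=6: a=3 ⇒ p=9937, q=559
i=7: a=1 ⇒ p=12799, q=720
→ (12799, 720).  Check: 12799²=163814401, 316·720²=163814400, difference 1.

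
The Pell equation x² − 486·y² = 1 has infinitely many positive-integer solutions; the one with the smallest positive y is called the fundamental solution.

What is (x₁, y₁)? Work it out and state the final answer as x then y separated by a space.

485 22

[22; 22,44] for √486; ℓ=2 ⇒ convergent index 1
step 0: (22, 1)  from 22·(1,0) + (0,1)
step 1: (485, 22)  from 22·(22,1) + (1,0)
fundamental: x₁=485, y₁=22  (since 235225 − 486·484 = 1)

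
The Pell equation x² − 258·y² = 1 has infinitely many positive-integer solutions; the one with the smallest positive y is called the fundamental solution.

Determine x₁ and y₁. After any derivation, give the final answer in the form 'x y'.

257 16

√258 = [16; 16,32, …], period ℓ=2 (even) → k=1
k=0  a_k=16  p_k/q_k = 16/1
k=1  a_k=16  p_k/q_k = 257/16
(x₁, y₁) = (257, 16);  257² − 258·16² = 1 ✓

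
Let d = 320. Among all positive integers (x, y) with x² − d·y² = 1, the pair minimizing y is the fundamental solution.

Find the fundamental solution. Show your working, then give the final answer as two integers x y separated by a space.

√320 → a₀=17, period (1,7,1,34); ℓ=4 even so k=3
a_0=17:  p_0=17·1+0=17,  q_0=17·0+1=1
…
a_2=7:  p_2=7·18+17=143,  q_2=7·1+1=8
a_3=1:  p_3=1·143+18=161,  q_3=1·8+1=9
fundamental: x₁=161, y₁=9  (since 25921 − 320·81 = 1)

161 9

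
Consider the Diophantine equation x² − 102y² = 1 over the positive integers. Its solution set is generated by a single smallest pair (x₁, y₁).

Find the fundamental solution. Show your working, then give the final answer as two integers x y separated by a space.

d=102: √d = [10; 10,20] (ℓ=2, even), read p_1/q_1
step 0: (10, 1)  from 10·(1,0) + (0,1)
step 1: (101, 10)  from 10·(10,1) + (1,0)
(x₁, y₁) = (101, 10);  101² − 102·10² = 1 ✓

101 10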